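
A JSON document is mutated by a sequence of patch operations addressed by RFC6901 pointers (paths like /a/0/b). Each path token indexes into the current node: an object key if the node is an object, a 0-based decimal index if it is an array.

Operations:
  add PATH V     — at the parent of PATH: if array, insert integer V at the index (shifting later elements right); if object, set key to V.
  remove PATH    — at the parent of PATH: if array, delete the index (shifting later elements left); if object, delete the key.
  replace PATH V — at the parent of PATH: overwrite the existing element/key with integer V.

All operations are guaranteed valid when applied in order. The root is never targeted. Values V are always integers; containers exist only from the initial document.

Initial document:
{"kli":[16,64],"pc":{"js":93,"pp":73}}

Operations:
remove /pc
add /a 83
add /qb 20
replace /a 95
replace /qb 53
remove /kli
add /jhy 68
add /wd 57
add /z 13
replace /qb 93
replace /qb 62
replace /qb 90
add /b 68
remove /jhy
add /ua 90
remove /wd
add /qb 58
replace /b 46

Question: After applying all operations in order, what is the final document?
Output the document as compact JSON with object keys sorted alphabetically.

Answer: {"a":95,"b":46,"qb":58,"ua":90,"z":13}

Derivation:
After op 1 (remove /pc): {"kli":[16,64]}
After op 2 (add /a 83): {"a":83,"kli":[16,64]}
After op 3 (add /qb 20): {"a":83,"kli":[16,64],"qb":20}
After op 4 (replace /a 95): {"a":95,"kli":[16,64],"qb":20}
After op 5 (replace /qb 53): {"a":95,"kli":[16,64],"qb":53}
After op 6 (remove /kli): {"a":95,"qb":53}
After op 7 (add /jhy 68): {"a":95,"jhy":68,"qb":53}
After op 8 (add /wd 57): {"a":95,"jhy":68,"qb":53,"wd":57}
After op 9 (add /z 13): {"a":95,"jhy":68,"qb":53,"wd":57,"z":13}
After op 10 (replace /qb 93): {"a":95,"jhy":68,"qb":93,"wd":57,"z":13}
After op 11 (replace /qb 62): {"a":95,"jhy":68,"qb":62,"wd":57,"z":13}
After op 12 (replace /qb 90): {"a":95,"jhy":68,"qb":90,"wd":57,"z":13}
After op 13 (add /b 68): {"a":95,"b":68,"jhy":68,"qb":90,"wd":57,"z":13}
After op 14 (remove /jhy): {"a":95,"b":68,"qb":90,"wd":57,"z":13}
After op 15 (add /ua 90): {"a":95,"b":68,"qb":90,"ua":90,"wd":57,"z":13}
After op 16 (remove /wd): {"a":95,"b":68,"qb":90,"ua":90,"z":13}
After op 17 (add /qb 58): {"a":95,"b":68,"qb":58,"ua":90,"z":13}
After op 18 (replace /b 46): {"a":95,"b":46,"qb":58,"ua":90,"z":13}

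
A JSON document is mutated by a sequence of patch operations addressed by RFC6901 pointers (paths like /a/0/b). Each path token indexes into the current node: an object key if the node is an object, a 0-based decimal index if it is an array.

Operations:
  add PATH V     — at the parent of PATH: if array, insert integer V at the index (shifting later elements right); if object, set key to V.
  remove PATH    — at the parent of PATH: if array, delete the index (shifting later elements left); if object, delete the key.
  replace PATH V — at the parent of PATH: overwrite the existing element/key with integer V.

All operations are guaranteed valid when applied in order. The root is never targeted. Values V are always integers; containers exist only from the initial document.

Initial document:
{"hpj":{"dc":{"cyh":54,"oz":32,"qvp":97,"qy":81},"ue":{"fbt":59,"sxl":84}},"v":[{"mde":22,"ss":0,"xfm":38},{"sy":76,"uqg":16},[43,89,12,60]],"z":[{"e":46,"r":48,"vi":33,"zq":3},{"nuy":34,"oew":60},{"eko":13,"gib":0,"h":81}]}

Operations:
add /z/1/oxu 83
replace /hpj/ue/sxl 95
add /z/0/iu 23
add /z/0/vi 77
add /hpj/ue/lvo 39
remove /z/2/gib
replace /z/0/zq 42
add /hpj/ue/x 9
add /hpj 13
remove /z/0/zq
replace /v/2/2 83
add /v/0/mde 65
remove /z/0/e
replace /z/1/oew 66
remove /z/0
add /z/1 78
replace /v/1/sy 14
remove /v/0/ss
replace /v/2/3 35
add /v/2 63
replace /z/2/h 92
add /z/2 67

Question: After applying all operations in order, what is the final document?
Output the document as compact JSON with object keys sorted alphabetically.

Answer: {"hpj":13,"v":[{"mde":65,"xfm":38},{"sy":14,"uqg":16},63,[43,89,83,35]],"z":[{"nuy":34,"oew":66,"oxu":83},78,67,{"eko":13,"h":92}]}

Derivation:
After op 1 (add /z/1/oxu 83): {"hpj":{"dc":{"cyh":54,"oz":32,"qvp":97,"qy":81},"ue":{"fbt":59,"sxl":84}},"v":[{"mde":22,"ss":0,"xfm":38},{"sy":76,"uqg":16},[43,89,12,60]],"z":[{"e":46,"r":48,"vi":33,"zq":3},{"nuy":34,"oew":60,"oxu":83},{"eko":13,"gib":0,"h":81}]}
After op 2 (replace /hpj/ue/sxl 95): {"hpj":{"dc":{"cyh":54,"oz":32,"qvp":97,"qy":81},"ue":{"fbt":59,"sxl":95}},"v":[{"mde":22,"ss":0,"xfm":38},{"sy":76,"uqg":16},[43,89,12,60]],"z":[{"e":46,"r":48,"vi":33,"zq":3},{"nuy":34,"oew":60,"oxu":83},{"eko":13,"gib":0,"h":81}]}
After op 3 (add /z/0/iu 23): {"hpj":{"dc":{"cyh":54,"oz":32,"qvp":97,"qy":81},"ue":{"fbt":59,"sxl":95}},"v":[{"mde":22,"ss":0,"xfm":38},{"sy":76,"uqg":16},[43,89,12,60]],"z":[{"e":46,"iu":23,"r":48,"vi":33,"zq":3},{"nuy":34,"oew":60,"oxu":83},{"eko":13,"gib":0,"h":81}]}
After op 4 (add /z/0/vi 77): {"hpj":{"dc":{"cyh":54,"oz":32,"qvp":97,"qy":81},"ue":{"fbt":59,"sxl":95}},"v":[{"mde":22,"ss":0,"xfm":38},{"sy":76,"uqg":16},[43,89,12,60]],"z":[{"e":46,"iu":23,"r":48,"vi":77,"zq":3},{"nuy":34,"oew":60,"oxu":83},{"eko":13,"gib":0,"h":81}]}
After op 5 (add /hpj/ue/lvo 39): {"hpj":{"dc":{"cyh":54,"oz":32,"qvp":97,"qy":81},"ue":{"fbt":59,"lvo":39,"sxl":95}},"v":[{"mde":22,"ss":0,"xfm":38},{"sy":76,"uqg":16},[43,89,12,60]],"z":[{"e":46,"iu":23,"r":48,"vi":77,"zq":3},{"nuy":34,"oew":60,"oxu":83},{"eko":13,"gib":0,"h":81}]}
After op 6 (remove /z/2/gib): {"hpj":{"dc":{"cyh":54,"oz":32,"qvp":97,"qy":81},"ue":{"fbt":59,"lvo":39,"sxl":95}},"v":[{"mde":22,"ss":0,"xfm":38},{"sy":76,"uqg":16},[43,89,12,60]],"z":[{"e":46,"iu":23,"r":48,"vi":77,"zq":3},{"nuy":34,"oew":60,"oxu":83},{"eko":13,"h":81}]}
After op 7 (replace /z/0/zq 42): {"hpj":{"dc":{"cyh":54,"oz":32,"qvp":97,"qy":81},"ue":{"fbt":59,"lvo":39,"sxl":95}},"v":[{"mde":22,"ss":0,"xfm":38},{"sy":76,"uqg":16},[43,89,12,60]],"z":[{"e":46,"iu":23,"r":48,"vi":77,"zq":42},{"nuy":34,"oew":60,"oxu":83},{"eko":13,"h":81}]}
After op 8 (add /hpj/ue/x 9): {"hpj":{"dc":{"cyh":54,"oz":32,"qvp":97,"qy":81},"ue":{"fbt":59,"lvo":39,"sxl":95,"x":9}},"v":[{"mde":22,"ss":0,"xfm":38},{"sy":76,"uqg":16},[43,89,12,60]],"z":[{"e":46,"iu":23,"r":48,"vi":77,"zq":42},{"nuy":34,"oew":60,"oxu":83},{"eko":13,"h":81}]}
After op 9 (add /hpj 13): {"hpj":13,"v":[{"mde":22,"ss":0,"xfm":38},{"sy":76,"uqg":16},[43,89,12,60]],"z":[{"e":46,"iu":23,"r":48,"vi":77,"zq":42},{"nuy":34,"oew":60,"oxu":83},{"eko":13,"h":81}]}
After op 10 (remove /z/0/zq): {"hpj":13,"v":[{"mde":22,"ss":0,"xfm":38},{"sy":76,"uqg":16},[43,89,12,60]],"z":[{"e":46,"iu":23,"r":48,"vi":77},{"nuy":34,"oew":60,"oxu":83},{"eko":13,"h":81}]}
After op 11 (replace /v/2/2 83): {"hpj":13,"v":[{"mde":22,"ss":0,"xfm":38},{"sy":76,"uqg":16},[43,89,83,60]],"z":[{"e":46,"iu":23,"r":48,"vi":77},{"nuy":34,"oew":60,"oxu":83},{"eko":13,"h":81}]}
After op 12 (add /v/0/mde 65): {"hpj":13,"v":[{"mde":65,"ss":0,"xfm":38},{"sy":76,"uqg":16},[43,89,83,60]],"z":[{"e":46,"iu":23,"r":48,"vi":77},{"nuy":34,"oew":60,"oxu":83},{"eko":13,"h":81}]}
After op 13 (remove /z/0/e): {"hpj":13,"v":[{"mde":65,"ss":0,"xfm":38},{"sy":76,"uqg":16},[43,89,83,60]],"z":[{"iu":23,"r":48,"vi":77},{"nuy":34,"oew":60,"oxu":83},{"eko":13,"h":81}]}
After op 14 (replace /z/1/oew 66): {"hpj":13,"v":[{"mde":65,"ss":0,"xfm":38},{"sy":76,"uqg":16},[43,89,83,60]],"z":[{"iu":23,"r":48,"vi":77},{"nuy":34,"oew":66,"oxu":83},{"eko":13,"h":81}]}
After op 15 (remove /z/0): {"hpj":13,"v":[{"mde":65,"ss":0,"xfm":38},{"sy":76,"uqg":16},[43,89,83,60]],"z":[{"nuy":34,"oew":66,"oxu":83},{"eko":13,"h":81}]}
After op 16 (add /z/1 78): {"hpj":13,"v":[{"mde":65,"ss":0,"xfm":38},{"sy":76,"uqg":16},[43,89,83,60]],"z":[{"nuy":34,"oew":66,"oxu":83},78,{"eko":13,"h":81}]}
After op 17 (replace /v/1/sy 14): {"hpj":13,"v":[{"mde":65,"ss":0,"xfm":38},{"sy":14,"uqg":16},[43,89,83,60]],"z":[{"nuy":34,"oew":66,"oxu":83},78,{"eko":13,"h":81}]}
After op 18 (remove /v/0/ss): {"hpj":13,"v":[{"mde":65,"xfm":38},{"sy":14,"uqg":16},[43,89,83,60]],"z":[{"nuy":34,"oew":66,"oxu":83},78,{"eko":13,"h":81}]}
After op 19 (replace /v/2/3 35): {"hpj":13,"v":[{"mde":65,"xfm":38},{"sy":14,"uqg":16},[43,89,83,35]],"z":[{"nuy":34,"oew":66,"oxu":83},78,{"eko":13,"h":81}]}
After op 20 (add /v/2 63): {"hpj":13,"v":[{"mde":65,"xfm":38},{"sy":14,"uqg":16},63,[43,89,83,35]],"z":[{"nuy":34,"oew":66,"oxu":83},78,{"eko":13,"h":81}]}
After op 21 (replace /z/2/h 92): {"hpj":13,"v":[{"mde":65,"xfm":38},{"sy":14,"uqg":16},63,[43,89,83,35]],"z":[{"nuy":34,"oew":66,"oxu":83},78,{"eko":13,"h":92}]}
After op 22 (add /z/2 67): {"hpj":13,"v":[{"mde":65,"xfm":38},{"sy":14,"uqg":16},63,[43,89,83,35]],"z":[{"nuy":34,"oew":66,"oxu":83},78,67,{"eko":13,"h":92}]}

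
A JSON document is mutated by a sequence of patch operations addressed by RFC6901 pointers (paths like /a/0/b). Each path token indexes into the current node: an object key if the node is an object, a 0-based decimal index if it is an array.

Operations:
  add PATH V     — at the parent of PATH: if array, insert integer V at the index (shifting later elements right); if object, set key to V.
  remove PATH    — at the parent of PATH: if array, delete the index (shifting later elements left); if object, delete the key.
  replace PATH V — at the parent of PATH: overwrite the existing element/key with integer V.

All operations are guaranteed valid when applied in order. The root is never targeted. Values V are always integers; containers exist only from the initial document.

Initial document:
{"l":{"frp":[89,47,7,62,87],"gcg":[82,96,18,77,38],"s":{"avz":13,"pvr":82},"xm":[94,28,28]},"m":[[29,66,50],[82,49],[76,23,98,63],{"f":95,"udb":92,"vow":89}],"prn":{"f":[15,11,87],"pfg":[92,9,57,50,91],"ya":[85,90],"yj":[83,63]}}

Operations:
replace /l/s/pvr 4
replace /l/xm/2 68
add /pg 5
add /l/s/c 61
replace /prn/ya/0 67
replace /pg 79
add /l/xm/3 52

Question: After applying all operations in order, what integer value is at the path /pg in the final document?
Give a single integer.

Answer: 79

Derivation:
After op 1 (replace /l/s/pvr 4): {"l":{"frp":[89,47,7,62,87],"gcg":[82,96,18,77,38],"s":{"avz":13,"pvr":4},"xm":[94,28,28]},"m":[[29,66,50],[82,49],[76,23,98,63],{"f":95,"udb":92,"vow":89}],"prn":{"f":[15,11,87],"pfg":[92,9,57,50,91],"ya":[85,90],"yj":[83,63]}}
After op 2 (replace /l/xm/2 68): {"l":{"frp":[89,47,7,62,87],"gcg":[82,96,18,77,38],"s":{"avz":13,"pvr":4},"xm":[94,28,68]},"m":[[29,66,50],[82,49],[76,23,98,63],{"f":95,"udb":92,"vow":89}],"prn":{"f":[15,11,87],"pfg":[92,9,57,50,91],"ya":[85,90],"yj":[83,63]}}
After op 3 (add /pg 5): {"l":{"frp":[89,47,7,62,87],"gcg":[82,96,18,77,38],"s":{"avz":13,"pvr":4},"xm":[94,28,68]},"m":[[29,66,50],[82,49],[76,23,98,63],{"f":95,"udb":92,"vow":89}],"pg":5,"prn":{"f":[15,11,87],"pfg":[92,9,57,50,91],"ya":[85,90],"yj":[83,63]}}
After op 4 (add /l/s/c 61): {"l":{"frp":[89,47,7,62,87],"gcg":[82,96,18,77,38],"s":{"avz":13,"c":61,"pvr":4},"xm":[94,28,68]},"m":[[29,66,50],[82,49],[76,23,98,63],{"f":95,"udb":92,"vow":89}],"pg":5,"prn":{"f":[15,11,87],"pfg":[92,9,57,50,91],"ya":[85,90],"yj":[83,63]}}
After op 5 (replace /prn/ya/0 67): {"l":{"frp":[89,47,7,62,87],"gcg":[82,96,18,77,38],"s":{"avz":13,"c":61,"pvr":4},"xm":[94,28,68]},"m":[[29,66,50],[82,49],[76,23,98,63],{"f":95,"udb":92,"vow":89}],"pg":5,"prn":{"f":[15,11,87],"pfg":[92,9,57,50,91],"ya":[67,90],"yj":[83,63]}}
After op 6 (replace /pg 79): {"l":{"frp":[89,47,7,62,87],"gcg":[82,96,18,77,38],"s":{"avz":13,"c":61,"pvr":4},"xm":[94,28,68]},"m":[[29,66,50],[82,49],[76,23,98,63],{"f":95,"udb":92,"vow":89}],"pg":79,"prn":{"f":[15,11,87],"pfg":[92,9,57,50,91],"ya":[67,90],"yj":[83,63]}}
After op 7 (add /l/xm/3 52): {"l":{"frp":[89,47,7,62,87],"gcg":[82,96,18,77,38],"s":{"avz":13,"c":61,"pvr":4},"xm":[94,28,68,52]},"m":[[29,66,50],[82,49],[76,23,98,63],{"f":95,"udb":92,"vow":89}],"pg":79,"prn":{"f":[15,11,87],"pfg":[92,9,57,50,91],"ya":[67,90],"yj":[83,63]}}
Value at /pg: 79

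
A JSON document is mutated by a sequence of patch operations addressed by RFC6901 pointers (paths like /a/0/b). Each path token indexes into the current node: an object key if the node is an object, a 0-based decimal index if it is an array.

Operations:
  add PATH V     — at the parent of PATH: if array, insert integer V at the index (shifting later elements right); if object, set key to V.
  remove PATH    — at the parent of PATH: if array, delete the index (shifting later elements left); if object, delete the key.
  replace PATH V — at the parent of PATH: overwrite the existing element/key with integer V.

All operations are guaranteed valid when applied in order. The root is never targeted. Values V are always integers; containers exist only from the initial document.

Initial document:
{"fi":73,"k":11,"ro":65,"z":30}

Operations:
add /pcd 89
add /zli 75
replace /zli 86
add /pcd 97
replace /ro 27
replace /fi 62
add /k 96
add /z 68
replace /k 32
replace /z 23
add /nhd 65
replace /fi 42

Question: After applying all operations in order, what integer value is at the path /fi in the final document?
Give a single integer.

After op 1 (add /pcd 89): {"fi":73,"k":11,"pcd":89,"ro":65,"z":30}
After op 2 (add /zli 75): {"fi":73,"k":11,"pcd":89,"ro":65,"z":30,"zli":75}
After op 3 (replace /zli 86): {"fi":73,"k":11,"pcd":89,"ro":65,"z":30,"zli":86}
After op 4 (add /pcd 97): {"fi":73,"k":11,"pcd":97,"ro":65,"z":30,"zli":86}
After op 5 (replace /ro 27): {"fi":73,"k":11,"pcd":97,"ro":27,"z":30,"zli":86}
After op 6 (replace /fi 62): {"fi":62,"k":11,"pcd":97,"ro":27,"z":30,"zli":86}
After op 7 (add /k 96): {"fi":62,"k":96,"pcd":97,"ro":27,"z":30,"zli":86}
After op 8 (add /z 68): {"fi":62,"k":96,"pcd":97,"ro":27,"z":68,"zli":86}
After op 9 (replace /k 32): {"fi":62,"k":32,"pcd":97,"ro":27,"z":68,"zli":86}
After op 10 (replace /z 23): {"fi":62,"k":32,"pcd":97,"ro":27,"z":23,"zli":86}
After op 11 (add /nhd 65): {"fi":62,"k":32,"nhd":65,"pcd":97,"ro":27,"z":23,"zli":86}
After op 12 (replace /fi 42): {"fi":42,"k":32,"nhd":65,"pcd":97,"ro":27,"z":23,"zli":86}
Value at /fi: 42

Answer: 42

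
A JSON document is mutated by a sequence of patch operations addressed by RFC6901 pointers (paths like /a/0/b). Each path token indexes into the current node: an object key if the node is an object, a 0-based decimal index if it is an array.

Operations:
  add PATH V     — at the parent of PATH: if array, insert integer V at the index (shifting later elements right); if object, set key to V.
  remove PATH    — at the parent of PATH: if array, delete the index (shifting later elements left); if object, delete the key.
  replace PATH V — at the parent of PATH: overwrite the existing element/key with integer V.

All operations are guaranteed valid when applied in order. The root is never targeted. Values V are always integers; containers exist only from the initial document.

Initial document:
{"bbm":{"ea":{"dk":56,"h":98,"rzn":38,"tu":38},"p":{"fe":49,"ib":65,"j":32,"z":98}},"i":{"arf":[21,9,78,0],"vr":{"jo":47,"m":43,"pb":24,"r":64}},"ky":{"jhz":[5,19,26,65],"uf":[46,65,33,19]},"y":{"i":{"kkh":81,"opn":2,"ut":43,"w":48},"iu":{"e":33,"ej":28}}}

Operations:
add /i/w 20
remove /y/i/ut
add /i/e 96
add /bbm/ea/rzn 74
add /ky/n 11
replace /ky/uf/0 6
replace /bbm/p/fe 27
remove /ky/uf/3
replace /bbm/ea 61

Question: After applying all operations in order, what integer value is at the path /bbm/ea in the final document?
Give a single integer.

Answer: 61

Derivation:
After op 1 (add /i/w 20): {"bbm":{"ea":{"dk":56,"h":98,"rzn":38,"tu":38},"p":{"fe":49,"ib":65,"j":32,"z":98}},"i":{"arf":[21,9,78,0],"vr":{"jo":47,"m":43,"pb":24,"r":64},"w":20},"ky":{"jhz":[5,19,26,65],"uf":[46,65,33,19]},"y":{"i":{"kkh":81,"opn":2,"ut":43,"w":48},"iu":{"e":33,"ej":28}}}
After op 2 (remove /y/i/ut): {"bbm":{"ea":{"dk":56,"h":98,"rzn":38,"tu":38},"p":{"fe":49,"ib":65,"j":32,"z":98}},"i":{"arf":[21,9,78,0],"vr":{"jo":47,"m":43,"pb":24,"r":64},"w":20},"ky":{"jhz":[5,19,26,65],"uf":[46,65,33,19]},"y":{"i":{"kkh":81,"opn":2,"w":48},"iu":{"e":33,"ej":28}}}
After op 3 (add /i/e 96): {"bbm":{"ea":{"dk":56,"h":98,"rzn":38,"tu":38},"p":{"fe":49,"ib":65,"j":32,"z":98}},"i":{"arf":[21,9,78,0],"e":96,"vr":{"jo":47,"m":43,"pb":24,"r":64},"w":20},"ky":{"jhz":[5,19,26,65],"uf":[46,65,33,19]},"y":{"i":{"kkh":81,"opn":2,"w":48},"iu":{"e":33,"ej":28}}}
After op 4 (add /bbm/ea/rzn 74): {"bbm":{"ea":{"dk":56,"h":98,"rzn":74,"tu":38},"p":{"fe":49,"ib":65,"j":32,"z":98}},"i":{"arf":[21,9,78,0],"e":96,"vr":{"jo":47,"m":43,"pb":24,"r":64},"w":20},"ky":{"jhz":[5,19,26,65],"uf":[46,65,33,19]},"y":{"i":{"kkh":81,"opn":2,"w":48},"iu":{"e":33,"ej":28}}}
After op 5 (add /ky/n 11): {"bbm":{"ea":{"dk":56,"h":98,"rzn":74,"tu":38},"p":{"fe":49,"ib":65,"j":32,"z":98}},"i":{"arf":[21,9,78,0],"e":96,"vr":{"jo":47,"m":43,"pb":24,"r":64},"w":20},"ky":{"jhz":[5,19,26,65],"n":11,"uf":[46,65,33,19]},"y":{"i":{"kkh":81,"opn":2,"w":48},"iu":{"e":33,"ej":28}}}
After op 6 (replace /ky/uf/0 6): {"bbm":{"ea":{"dk":56,"h":98,"rzn":74,"tu":38},"p":{"fe":49,"ib":65,"j":32,"z":98}},"i":{"arf":[21,9,78,0],"e":96,"vr":{"jo":47,"m":43,"pb":24,"r":64},"w":20},"ky":{"jhz":[5,19,26,65],"n":11,"uf":[6,65,33,19]},"y":{"i":{"kkh":81,"opn":2,"w":48},"iu":{"e":33,"ej":28}}}
After op 7 (replace /bbm/p/fe 27): {"bbm":{"ea":{"dk":56,"h":98,"rzn":74,"tu":38},"p":{"fe":27,"ib":65,"j":32,"z":98}},"i":{"arf":[21,9,78,0],"e":96,"vr":{"jo":47,"m":43,"pb":24,"r":64},"w":20},"ky":{"jhz":[5,19,26,65],"n":11,"uf":[6,65,33,19]},"y":{"i":{"kkh":81,"opn":2,"w":48},"iu":{"e":33,"ej":28}}}
After op 8 (remove /ky/uf/3): {"bbm":{"ea":{"dk":56,"h":98,"rzn":74,"tu":38},"p":{"fe":27,"ib":65,"j":32,"z":98}},"i":{"arf":[21,9,78,0],"e":96,"vr":{"jo":47,"m":43,"pb":24,"r":64},"w":20},"ky":{"jhz":[5,19,26,65],"n":11,"uf":[6,65,33]},"y":{"i":{"kkh":81,"opn":2,"w":48},"iu":{"e":33,"ej":28}}}
After op 9 (replace /bbm/ea 61): {"bbm":{"ea":61,"p":{"fe":27,"ib":65,"j":32,"z":98}},"i":{"arf":[21,9,78,0],"e":96,"vr":{"jo":47,"m":43,"pb":24,"r":64},"w":20},"ky":{"jhz":[5,19,26,65],"n":11,"uf":[6,65,33]},"y":{"i":{"kkh":81,"opn":2,"w":48},"iu":{"e":33,"ej":28}}}
Value at /bbm/ea: 61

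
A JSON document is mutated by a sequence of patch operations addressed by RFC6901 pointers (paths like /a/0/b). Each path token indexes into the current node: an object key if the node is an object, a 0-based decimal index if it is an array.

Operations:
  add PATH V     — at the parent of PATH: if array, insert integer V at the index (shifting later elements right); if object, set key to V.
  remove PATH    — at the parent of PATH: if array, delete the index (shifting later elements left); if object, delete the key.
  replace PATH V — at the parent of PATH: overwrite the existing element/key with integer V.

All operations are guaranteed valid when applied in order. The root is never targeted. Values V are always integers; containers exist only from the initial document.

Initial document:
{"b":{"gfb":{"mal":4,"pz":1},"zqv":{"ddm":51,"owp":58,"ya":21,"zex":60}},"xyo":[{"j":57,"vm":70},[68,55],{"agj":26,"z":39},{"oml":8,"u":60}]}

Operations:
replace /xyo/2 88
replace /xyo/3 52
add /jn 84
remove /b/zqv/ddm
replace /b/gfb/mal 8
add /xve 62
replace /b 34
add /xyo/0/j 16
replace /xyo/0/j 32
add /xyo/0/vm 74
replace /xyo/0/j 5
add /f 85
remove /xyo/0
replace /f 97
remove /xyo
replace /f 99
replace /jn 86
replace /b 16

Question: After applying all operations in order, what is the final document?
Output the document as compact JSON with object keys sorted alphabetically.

After op 1 (replace /xyo/2 88): {"b":{"gfb":{"mal":4,"pz":1},"zqv":{"ddm":51,"owp":58,"ya":21,"zex":60}},"xyo":[{"j":57,"vm":70},[68,55],88,{"oml":8,"u":60}]}
After op 2 (replace /xyo/3 52): {"b":{"gfb":{"mal":4,"pz":1},"zqv":{"ddm":51,"owp":58,"ya":21,"zex":60}},"xyo":[{"j":57,"vm":70},[68,55],88,52]}
After op 3 (add /jn 84): {"b":{"gfb":{"mal":4,"pz":1},"zqv":{"ddm":51,"owp":58,"ya":21,"zex":60}},"jn":84,"xyo":[{"j":57,"vm":70},[68,55],88,52]}
After op 4 (remove /b/zqv/ddm): {"b":{"gfb":{"mal":4,"pz":1},"zqv":{"owp":58,"ya":21,"zex":60}},"jn":84,"xyo":[{"j":57,"vm":70},[68,55],88,52]}
After op 5 (replace /b/gfb/mal 8): {"b":{"gfb":{"mal":8,"pz":1},"zqv":{"owp":58,"ya":21,"zex":60}},"jn":84,"xyo":[{"j":57,"vm":70},[68,55],88,52]}
After op 6 (add /xve 62): {"b":{"gfb":{"mal":8,"pz":1},"zqv":{"owp":58,"ya":21,"zex":60}},"jn":84,"xve":62,"xyo":[{"j":57,"vm":70},[68,55],88,52]}
After op 7 (replace /b 34): {"b":34,"jn":84,"xve":62,"xyo":[{"j":57,"vm":70},[68,55],88,52]}
After op 8 (add /xyo/0/j 16): {"b":34,"jn":84,"xve":62,"xyo":[{"j":16,"vm":70},[68,55],88,52]}
After op 9 (replace /xyo/0/j 32): {"b":34,"jn":84,"xve":62,"xyo":[{"j":32,"vm":70},[68,55],88,52]}
After op 10 (add /xyo/0/vm 74): {"b":34,"jn":84,"xve":62,"xyo":[{"j":32,"vm":74},[68,55],88,52]}
After op 11 (replace /xyo/0/j 5): {"b":34,"jn":84,"xve":62,"xyo":[{"j":5,"vm":74},[68,55],88,52]}
After op 12 (add /f 85): {"b":34,"f":85,"jn":84,"xve":62,"xyo":[{"j":5,"vm":74},[68,55],88,52]}
After op 13 (remove /xyo/0): {"b":34,"f":85,"jn":84,"xve":62,"xyo":[[68,55],88,52]}
After op 14 (replace /f 97): {"b":34,"f":97,"jn":84,"xve":62,"xyo":[[68,55],88,52]}
After op 15 (remove /xyo): {"b":34,"f":97,"jn":84,"xve":62}
After op 16 (replace /f 99): {"b":34,"f":99,"jn":84,"xve":62}
After op 17 (replace /jn 86): {"b":34,"f":99,"jn":86,"xve":62}
After op 18 (replace /b 16): {"b":16,"f":99,"jn":86,"xve":62}

Answer: {"b":16,"f":99,"jn":86,"xve":62}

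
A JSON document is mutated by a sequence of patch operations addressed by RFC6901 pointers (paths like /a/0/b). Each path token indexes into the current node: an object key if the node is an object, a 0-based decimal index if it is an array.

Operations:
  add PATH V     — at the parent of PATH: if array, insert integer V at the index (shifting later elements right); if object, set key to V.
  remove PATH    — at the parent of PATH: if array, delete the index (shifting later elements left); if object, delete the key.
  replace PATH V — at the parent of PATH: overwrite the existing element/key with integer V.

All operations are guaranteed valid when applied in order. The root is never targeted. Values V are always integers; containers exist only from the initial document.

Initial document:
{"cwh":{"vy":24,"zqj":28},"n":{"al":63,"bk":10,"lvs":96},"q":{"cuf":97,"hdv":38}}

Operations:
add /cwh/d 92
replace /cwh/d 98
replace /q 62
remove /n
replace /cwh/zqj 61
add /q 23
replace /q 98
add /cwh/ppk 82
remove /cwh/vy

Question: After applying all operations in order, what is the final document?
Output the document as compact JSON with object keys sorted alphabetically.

Answer: {"cwh":{"d":98,"ppk":82,"zqj":61},"q":98}

Derivation:
After op 1 (add /cwh/d 92): {"cwh":{"d":92,"vy":24,"zqj":28},"n":{"al":63,"bk":10,"lvs":96},"q":{"cuf":97,"hdv":38}}
After op 2 (replace /cwh/d 98): {"cwh":{"d":98,"vy":24,"zqj":28},"n":{"al":63,"bk":10,"lvs":96},"q":{"cuf":97,"hdv":38}}
After op 3 (replace /q 62): {"cwh":{"d":98,"vy":24,"zqj":28},"n":{"al":63,"bk":10,"lvs":96},"q":62}
After op 4 (remove /n): {"cwh":{"d":98,"vy":24,"zqj":28},"q":62}
After op 5 (replace /cwh/zqj 61): {"cwh":{"d":98,"vy":24,"zqj":61},"q":62}
After op 6 (add /q 23): {"cwh":{"d":98,"vy":24,"zqj":61},"q":23}
After op 7 (replace /q 98): {"cwh":{"d":98,"vy":24,"zqj":61},"q":98}
After op 8 (add /cwh/ppk 82): {"cwh":{"d":98,"ppk":82,"vy":24,"zqj":61},"q":98}
After op 9 (remove /cwh/vy): {"cwh":{"d":98,"ppk":82,"zqj":61},"q":98}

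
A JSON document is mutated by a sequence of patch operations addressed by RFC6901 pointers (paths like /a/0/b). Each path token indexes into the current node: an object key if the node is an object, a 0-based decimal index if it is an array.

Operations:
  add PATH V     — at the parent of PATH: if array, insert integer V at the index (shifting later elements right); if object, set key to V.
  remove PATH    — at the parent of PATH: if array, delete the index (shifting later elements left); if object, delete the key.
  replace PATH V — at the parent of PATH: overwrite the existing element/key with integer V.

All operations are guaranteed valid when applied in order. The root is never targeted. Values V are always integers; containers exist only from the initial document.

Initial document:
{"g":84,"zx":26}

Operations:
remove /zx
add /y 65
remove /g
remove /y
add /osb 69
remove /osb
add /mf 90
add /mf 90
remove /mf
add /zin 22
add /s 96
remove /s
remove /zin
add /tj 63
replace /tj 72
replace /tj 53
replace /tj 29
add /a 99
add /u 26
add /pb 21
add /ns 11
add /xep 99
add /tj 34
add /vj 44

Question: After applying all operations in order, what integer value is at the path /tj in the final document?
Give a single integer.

After op 1 (remove /zx): {"g":84}
After op 2 (add /y 65): {"g":84,"y":65}
After op 3 (remove /g): {"y":65}
After op 4 (remove /y): {}
After op 5 (add /osb 69): {"osb":69}
After op 6 (remove /osb): {}
After op 7 (add /mf 90): {"mf":90}
After op 8 (add /mf 90): {"mf":90}
After op 9 (remove /mf): {}
After op 10 (add /zin 22): {"zin":22}
After op 11 (add /s 96): {"s":96,"zin":22}
After op 12 (remove /s): {"zin":22}
After op 13 (remove /zin): {}
After op 14 (add /tj 63): {"tj":63}
After op 15 (replace /tj 72): {"tj":72}
After op 16 (replace /tj 53): {"tj":53}
After op 17 (replace /tj 29): {"tj":29}
After op 18 (add /a 99): {"a":99,"tj":29}
After op 19 (add /u 26): {"a":99,"tj":29,"u":26}
After op 20 (add /pb 21): {"a":99,"pb":21,"tj":29,"u":26}
After op 21 (add /ns 11): {"a":99,"ns":11,"pb":21,"tj":29,"u":26}
After op 22 (add /xep 99): {"a":99,"ns":11,"pb":21,"tj":29,"u":26,"xep":99}
After op 23 (add /tj 34): {"a":99,"ns":11,"pb":21,"tj":34,"u":26,"xep":99}
After op 24 (add /vj 44): {"a":99,"ns":11,"pb":21,"tj":34,"u":26,"vj":44,"xep":99}
Value at /tj: 34

Answer: 34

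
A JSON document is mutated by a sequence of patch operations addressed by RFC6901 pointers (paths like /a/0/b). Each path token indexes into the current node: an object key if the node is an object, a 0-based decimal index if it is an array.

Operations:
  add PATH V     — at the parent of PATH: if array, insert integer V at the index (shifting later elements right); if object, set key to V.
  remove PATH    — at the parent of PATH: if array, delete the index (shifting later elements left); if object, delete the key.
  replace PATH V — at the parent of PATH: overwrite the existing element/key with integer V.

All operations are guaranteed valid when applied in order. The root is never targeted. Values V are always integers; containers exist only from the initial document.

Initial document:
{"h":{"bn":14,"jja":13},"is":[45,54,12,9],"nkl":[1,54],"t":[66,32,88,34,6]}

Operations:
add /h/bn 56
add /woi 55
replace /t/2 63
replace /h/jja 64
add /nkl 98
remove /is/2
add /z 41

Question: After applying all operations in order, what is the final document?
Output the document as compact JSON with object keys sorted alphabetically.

Answer: {"h":{"bn":56,"jja":64},"is":[45,54,9],"nkl":98,"t":[66,32,63,34,6],"woi":55,"z":41}

Derivation:
After op 1 (add /h/bn 56): {"h":{"bn":56,"jja":13},"is":[45,54,12,9],"nkl":[1,54],"t":[66,32,88,34,6]}
After op 2 (add /woi 55): {"h":{"bn":56,"jja":13},"is":[45,54,12,9],"nkl":[1,54],"t":[66,32,88,34,6],"woi":55}
After op 3 (replace /t/2 63): {"h":{"bn":56,"jja":13},"is":[45,54,12,9],"nkl":[1,54],"t":[66,32,63,34,6],"woi":55}
After op 4 (replace /h/jja 64): {"h":{"bn":56,"jja":64},"is":[45,54,12,9],"nkl":[1,54],"t":[66,32,63,34,6],"woi":55}
After op 5 (add /nkl 98): {"h":{"bn":56,"jja":64},"is":[45,54,12,9],"nkl":98,"t":[66,32,63,34,6],"woi":55}
After op 6 (remove /is/2): {"h":{"bn":56,"jja":64},"is":[45,54,9],"nkl":98,"t":[66,32,63,34,6],"woi":55}
After op 7 (add /z 41): {"h":{"bn":56,"jja":64},"is":[45,54,9],"nkl":98,"t":[66,32,63,34,6],"woi":55,"z":41}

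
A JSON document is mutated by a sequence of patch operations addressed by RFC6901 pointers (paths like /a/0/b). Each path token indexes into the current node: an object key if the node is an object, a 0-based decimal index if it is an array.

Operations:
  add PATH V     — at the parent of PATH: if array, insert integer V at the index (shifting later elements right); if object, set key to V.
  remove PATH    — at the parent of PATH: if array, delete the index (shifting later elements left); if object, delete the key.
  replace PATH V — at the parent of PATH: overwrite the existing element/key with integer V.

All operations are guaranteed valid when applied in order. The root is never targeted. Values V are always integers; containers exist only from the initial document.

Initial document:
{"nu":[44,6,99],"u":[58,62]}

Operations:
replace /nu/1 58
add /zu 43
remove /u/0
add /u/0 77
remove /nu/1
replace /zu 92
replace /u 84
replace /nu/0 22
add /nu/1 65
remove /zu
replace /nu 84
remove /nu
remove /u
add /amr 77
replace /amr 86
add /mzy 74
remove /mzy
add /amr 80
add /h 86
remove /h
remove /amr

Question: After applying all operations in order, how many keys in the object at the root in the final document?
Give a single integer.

After op 1 (replace /nu/1 58): {"nu":[44,58,99],"u":[58,62]}
After op 2 (add /zu 43): {"nu":[44,58,99],"u":[58,62],"zu":43}
After op 3 (remove /u/0): {"nu":[44,58,99],"u":[62],"zu":43}
After op 4 (add /u/0 77): {"nu":[44,58,99],"u":[77,62],"zu":43}
After op 5 (remove /nu/1): {"nu":[44,99],"u":[77,62],"zu":43}
After op 6 (replace /zu 92): {"nu":[44,99],"u":[77,62],"zu":92}
After op 7 (replace /u 84): {"nu":[44,99],"u":84,"zu":92}
After op 8 (replace /nu/0 22): {"nu":[22,99],"u":84,"zu":92}
After op 9 (add /nu/1 65): {"nu":[22,65,99],"u":84,"zu":92}
After op 10 (remove /zu): {"nu":[22,65,99],"u":84}
After op 11 (replace /nu 84): {"nu":84,"u":84}
After op 12 (remove /nu): {"u":84}
After op 13 (remove /u): {}
After op 14 (add /amr 77): {"amr":77}
After op 15 (replace /amr 86): {"amr":86}
After op 16 (add /mzy 74): {"amr":86,"mzy":74}
After op 17 (remove /mzy): {"amr":86}
After op 18 (add /amr 80): {"amr":80}
After op 19 (add /h 86): {"amr":80,"h":86}
After op 20 (remove /h): {"amr":80}
After op 21 (remove /amr): {}
Size at the root: 0

Answer: 0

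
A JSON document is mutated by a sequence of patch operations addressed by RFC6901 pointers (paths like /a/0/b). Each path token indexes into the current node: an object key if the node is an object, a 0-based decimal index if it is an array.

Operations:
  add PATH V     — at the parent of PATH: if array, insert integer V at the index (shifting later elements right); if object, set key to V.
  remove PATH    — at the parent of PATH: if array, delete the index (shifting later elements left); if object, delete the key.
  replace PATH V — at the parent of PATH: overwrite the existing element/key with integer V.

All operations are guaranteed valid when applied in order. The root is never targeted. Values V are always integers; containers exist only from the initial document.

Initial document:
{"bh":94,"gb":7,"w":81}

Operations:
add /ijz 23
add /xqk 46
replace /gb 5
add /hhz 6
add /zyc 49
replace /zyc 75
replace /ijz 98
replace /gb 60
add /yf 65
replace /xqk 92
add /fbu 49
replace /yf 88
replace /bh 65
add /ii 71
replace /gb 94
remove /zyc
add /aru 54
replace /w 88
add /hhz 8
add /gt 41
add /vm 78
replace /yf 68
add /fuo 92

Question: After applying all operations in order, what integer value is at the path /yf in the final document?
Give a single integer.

Answer: 68

Derivation:
After op 1 (add /ijz 23): {"bh":94,"gb":7,"ijz":23,"w":81}
After op 2 (add /xqk 46): {"bh":94,"gb":7,"ijz":23,"w":81,"xqk":46}
After op 3 (replace /gb 5): {"bh":94,"gb":5,"ijz":23,"w":81,"xqk":46}
After op 4 (add /hhz 6): {"bh":94,"gb":5,"hhz":6,"ijz":23,"w":81,"xqk":46}
After op 5 (add /zyc 49): {"bh":94,"gb":5,"hhz":6,"ijz":23,"w":81,"xqk":46,"zyc":49}
After op 6 (replace /zyc 75): {"bh":94,"gb":5,"hhz":6,"ijz":23,"w":81,"xqk":46,"zyc":75}
After op 7 (replace /ijz 98): {"bh":94,"gb":5,"hhz":6,"ijz":98,"w":81,"xqk":46,"zyc":75}
After op 8 (replace /gb 60): {"bh":94,"gb":60,"hhz":6,"ijz":98,"w":81,"xqk":46,"zyc":75}
After op 9 (add /yf 65): {"bh":94,"gb":60,"hhz":6,"ijz":98,"w":81,"xqk":46,"yf":65,"zyc":75}
After op 10 (replace /xqk 92): {"bh":94,"gb":60,"hhz":6,"ijz":98,"w":81,"xqk":92,"yf":65,"zyc":75}
After op 11 (add /fbu 49): {"bh":94,"fbu":49,"gb":60,"hhz":6,"ijz":98,"w":81,"xqk":92,"yf":65,"zyc":75}
After op 12 (replace /yf 88): {"bh":94,"fbu":49,"gb":60,"hhz":6,"ijz":98,"w":81,"xqk":92,"yf":88,"zyc":75}
After op 13 (replace /bh 65): {"bh":65,"fbu":49,"gb":60,"hhz":6,"ijz":98,"w":81,"xqk":92,"yf":88,"zyc":75}
After op 14 (add /ii 71): {"bh":65,"fbu":49,"gb":60,"hhz":6,"ii":71,"ijz":98,"w":81,"xqk":92,"yf":88,"zyc":75}
After op 15 (replace /gb 94): {"bh":65,"fbu":49,"gb":94,"hhz":6,"ii":71,"ijz":98,"w":81,"xqk":92,"yf":88,"zyc":75}
After op 16 (remove /zyc): {"bh":65,"fbu":49,"gb":94,"hhz":6,"ii":71,"ijz":98,"w":81,"xqk":92,"yf":88}
After op 17 (add /aru 54): {"aru":54,"bh":65,"fbu":49,"gb":94,"hhz":6,"ii":71,"ijz":98,"w":81,"xqk":92,"yf":88}
After op 18 (replace /w 88): {"aru":54,"bh":65,"fbu":49,"gb":94,"hhz":6,"ii":71,"ijz":98,"w":88,"xqk":92,"yf":88}
After op 19 (add /hhz 8): {"aru":54,"bh":65,"fbu":49,"gb":94,"hhz":8,"ii":71,"ijz":98,"w":88,"xqk":92,"yf":88}
After op 20 (add /gt 41): {"aru":54,"bh":65,"fbu":49,"gb":94,"gt":41,"hhz":8,"ii":71,"ijz":98,"w":88,"xqk":92,"yf":88}
After op 21 (add /vm 78): {"aru":54,"bh":65,"fbu":49,"gb":94,"gt":41,"hhz":8,"ii":71,"ijz":98,"vm":78,"w":88,"xqk":92,"yf":88}
After op 22 (replace /yf 68): {"aru":54,"bh":65,"fbu":49,"gb":94,"gt":41,"hhz":8,"ii":71,"ijz":98,"vm":78,"w":88,"xqk":92,"yf":68}
After op 23 (add /fuo 92): {"aru":54,"bh":65,"fbu":49,"fuo":92,"gb":94,"gt":41,"hhz":8,"ii":71,"ijz":98,"vm":78,"w":88,"xqk":92,"yf":68}
Value at /yf: 68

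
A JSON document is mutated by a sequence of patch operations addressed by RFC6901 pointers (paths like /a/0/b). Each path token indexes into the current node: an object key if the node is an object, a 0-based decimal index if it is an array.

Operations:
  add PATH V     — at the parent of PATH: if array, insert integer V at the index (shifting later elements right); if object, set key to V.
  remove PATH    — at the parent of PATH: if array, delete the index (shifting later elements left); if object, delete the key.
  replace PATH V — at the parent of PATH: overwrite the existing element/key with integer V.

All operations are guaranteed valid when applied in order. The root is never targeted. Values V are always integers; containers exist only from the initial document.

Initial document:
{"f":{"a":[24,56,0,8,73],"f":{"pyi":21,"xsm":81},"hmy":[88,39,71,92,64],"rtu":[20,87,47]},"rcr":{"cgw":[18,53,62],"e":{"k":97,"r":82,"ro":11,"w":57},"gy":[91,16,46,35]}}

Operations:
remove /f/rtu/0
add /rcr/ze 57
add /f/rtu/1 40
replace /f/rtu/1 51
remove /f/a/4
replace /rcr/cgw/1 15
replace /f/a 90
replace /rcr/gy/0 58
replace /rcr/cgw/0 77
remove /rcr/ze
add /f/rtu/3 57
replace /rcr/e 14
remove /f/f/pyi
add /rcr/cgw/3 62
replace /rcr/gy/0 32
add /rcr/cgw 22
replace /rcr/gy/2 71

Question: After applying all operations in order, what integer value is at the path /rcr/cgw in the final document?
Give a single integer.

After op 1 (remove /f/rtu/0): {"f":{"a":[24,56,0,8,73],"f":{"pyi":21,"xsm":81},"hmy":[88,39,71,92,64],"rtu":[87,47]},"rcr":{"cgw":[18,53,62],"e":{"k":97,"r":82,"ro":11,"w":57},"gy":[91,16,46,35]}}
After op 2 (add /rcr/ze 57): {"f":{"a":[24,56,0,8,73],"f":{"pyi":21,"xsm":81},"hmy":[88,39,71,92,64],"rtu":[87,47]},"rcr":{"cgw":[18,53,62],"e":{"k":97,"r":82,"ro":11,"w":57},"gy":[91,16,46,35],"ze":57}}
After op 3 (add /f/rtu/1 40): {"f":{"a":[24,56,0,8,73],"f":{"pyi":21,"xsm":81},"hmy":[88,39,71,92,64],"rtu":[87,40,47]},"rcr":{"cgw":[18,53,62],"e":{"k":97,"r":82,"ro":11,"w":57},"gy":[91,16,46,35],"ze":57}}
After op 4 (replace /f/rtu/1 51): {"f":{"a":[24,56,0,8,73],"f":{"pyi":21,"xsm":81},"hmy":[88,39,71,92,64],"rtu":[87,51,47]},"rcr":{"cgw":[18,53,62],"e":{"k":97,"r":82,"ro":11,"w":57},"gy":[91,16,46,35],"ze":57}}
After op 5 (remove /f/a/4): {"f":{"a":[24,56,0,8],"f":{"pyi":21,"xsm":81},"hmy":[88,39,71,92,64],"rtu":[87,51,47]},"rcr":{"cgw":[18,53,62],"e":{"k":97,"r":82,"ro":11,"w":57},"gy":[91,16,46,35],"ze":57}}
After op 6 (replace /rcr/cgw/1 15): {"f":{"a":[24,56,0,8],"f":{"pyi":21,"xsm":81},"hmy":[88,39,71,92,64],"rtu":[87,51,47]},"rcr":{"cgw":[18,15,62],"e":{"k":97,"r":82,"ro":11,"w":57},"gy":[91,16,46,35],"ze":57}}
After op 7 (replace /f/a 90): {"f":{"a":90,"f":{"pyi":21,"xsm":81},"hmy":[88,39,71,92,64],"rtu":[87,51,47]},"rcr":{"cgw":[18,15,62],"e":{"k":97,"r":82,"ro":11,"w":57},"gy":[91,16,46,35],"ze":57}}
After op 8 (replace /rcr/gy/0 58): {"f":{"a":90,"f":{"pyi":21,"xsm":81},"hmy":[88,39,71,92,64],"rtu":[87,51,47]},"rcr":{"cgw":[18,15,62],"e":{"k":97,"r":82,"ro":11,"w":57},"gy":[58,16,46,35],"ze":57}}
After op 9 (replace /rcr/cgw/0 77): {"f":{"a":90,"f":{"pyi":21,"xsm":81},"hmy":[88,39,71,92,64],"rtu":[87,51,47]},"rcr":{"cgw":[77,15,62],"e":{"k":97,"r":82,"ro":11,"w":57},"gy":[58,16,46,35],"ze":57}}
After op 10 (remove /rcr/ze): {"f":{"a":90,"f":{"pyi":21,"xsm":81},"hmy":[88,39,71,92,64],"rtu":[87,51,47]},"rcr":{"cgw":[77,15,62],"e":{"k":97,"r":82,"ro":11,"w":57},"gy":[58,16,46,35]}}
After op 11 (add /f/rtu/3 57): {"f":{"a":90,"f":{"pyi":21,"xsm":81},"hmy":[88,39,71,92,64],"rtu":[87,51,47,57]},"rcr":{"cgw":[77,15,62],"e":{"k":97,"r":82,"ro":11,"w":57},"gy":[58,16,46,35]}}
After op 12 (replace /rcr/e 14): {"f":{"a":90,"f":{"pyi":21,"xsm":81},"hmy":[88,39,71,92,64],"rtu":[87,51,47,57]},"rcr":{"cgw":[77,15,62],"e":14,"gy":[58,16,46,35]}}
After op 13 (remove /f/f/pyi): {"f":{"a":90,"f":{"xsm":81},"hmy":[88,39,71,92,64],"rtu":[87,51,47,57]},"rcr":{"cgw":[77,15,62],"e":14,"gy":[58,16,46,35]}}
After op 14 (add /rcr/cgw/3 62): {"f":{"a":90,"f":{"xsm":81},"hmy":[88,39,71,92,64],"rtu":[87,51,47,57]},"rcr":{"cgw":[77,15,62,62],"e":14,"gy":[58,16,46,35]}}
After op 15 (replace /rcr/gy/0 32): {"f":{"a":90,"f":{"xsm":81},"hmy":[88,39,71,92,64],"rtu":[87,51,47,57]},"rcr":{"cgw":[77,15,62,62],"e":14,"gy":[32,16,46,35]}}
After op 16 (add /rcr/cgw 22): {"f":{"a":90,"f":{"xsm":81},"hmy":[88,39,71,92,64],"rtu":[87,51,47,57]},"rcr":{"cgw":22,"e":14,"gy":[32,16,46,35]}}
After op 17 (replace /rcr/gy/2 71): {"f":{"a":90,"f":{"xsm":81},"hmy":[88,39,71,92,64],"rtu":[87,51,47,57]},"rcr":{"cgw":22,"e":14,"gy":[32,16,71,35]}}
Value at /rcr/cgw: 22

Answer: 22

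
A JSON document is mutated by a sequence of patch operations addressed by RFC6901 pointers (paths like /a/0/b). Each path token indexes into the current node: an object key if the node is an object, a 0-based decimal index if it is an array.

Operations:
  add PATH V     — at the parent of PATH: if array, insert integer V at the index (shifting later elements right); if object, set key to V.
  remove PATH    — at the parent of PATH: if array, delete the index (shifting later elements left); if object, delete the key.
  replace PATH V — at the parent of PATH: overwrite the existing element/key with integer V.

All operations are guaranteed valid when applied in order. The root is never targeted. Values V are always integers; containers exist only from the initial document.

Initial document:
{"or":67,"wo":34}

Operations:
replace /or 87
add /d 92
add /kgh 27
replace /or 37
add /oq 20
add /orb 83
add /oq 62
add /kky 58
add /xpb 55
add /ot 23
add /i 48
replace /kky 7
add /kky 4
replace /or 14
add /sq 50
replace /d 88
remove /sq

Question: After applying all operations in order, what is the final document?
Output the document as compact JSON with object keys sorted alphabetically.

Answer: {"d":88,"i":48,"kgh":27,"kky":4,"oq":62,"or":14,"orb":83,"ot":23,"wo":34,"xpb":55}

Derivation:
After op 1 (replace /or 87): {"or":87,"wo":34}
After op 2 (add /d 92): {"d":92,"or":87,"wo":34}
After op 3 (add /kgh 27): {"d":92,"kgh":27,"or":87,"wo":34}
After op 4 (replace /or 37): {"d":92,"kgh":27,"or":37,"wo":34}
After op 5 (add /oq 20): {"d":92,"kgh":27,"oq":20,"or":37,"wo":34}
After op 6 (add /orb 83): {"d":92,"kgh":27,"oq":20,"or":37,"orb":83,"wo":34}
After op 7 (add /oq 62): {"d":92,"kgh":27,"oq":62,"or":37,"orb":83,"wo":34}
After op 8 (add /kky 58): {"d":92,"kgh":27,"kky":58,"oq":62,"or":37,"orb":83,"wo":34}
After op 9 (add /xpb 55): {"d":92,"kgh":27,"kky":58,"oq":62,"or":37,"orb":83,"wo":34,"xpb":55}
After op 10 (add /ot 23): {"d":92,"kgh":27,"kky":58,"oq":62,"or":37,"orb":83,"ot":23,"wo":34,"xpb":55}
After op 11 (add /i 48): {"d":92,"i":48,"kgh":27,"kky":58,"oq":62,"or":37,"orb":83,"ot":23,"wo":34,"xpb":55}
After op 12 (replace /kky 7): {"d":92,"i":48,"kgh":27,"kky":7,"oq":62,"or":37,"orb":83,"ot":23,"wo":34,"xpb":55}
After op 13 (add /kky 4): {"d":92,"i":48,"kgh":27,"kky":4,"oq":62,"or":37,"orb":83,"ot":23,"wo":34,"xpb":55}
After op 14 (replace /or 14): {"d":92,"i":48,"kgh":27,"kky":4,"oq":62,"or":14,"orb":83,"ot":23,"wo":34,"xpb":55}
After op 15 (add /sq 50): {"d":92,"i":48,"kgh":27,"kky":4,"oq":62,"or":14,"orb":83,"ot":23,"sq":50,"wo":34,"xpb":55}
After op 16 (replace /d 88): {"d":88,"i":48,"kgh":27,"kky":4,"oq":62,"or":14,"orb":83,"ot":23,"sq":50,"wo":34,"xpb":55}
After op 17 (remove /sq): {"d":88,"i":48,"kgh":27,"kky":4,"oq":62,"or":14,"orb":83,"ot":23,"wo":34,"xpb":55}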